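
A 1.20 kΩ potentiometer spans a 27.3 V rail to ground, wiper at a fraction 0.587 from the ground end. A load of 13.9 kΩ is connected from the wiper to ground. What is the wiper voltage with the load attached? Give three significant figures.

The wiper splits the pot into (1−α)R = 495.6 Ω above and αR = 704.4 Ω below.
Lower section ‖ load = 670.4 Ω.
V_wiper = 27.3 × 670.4/(495.6 + 670.4) = 15.7 V.

V ≈ 15.7 V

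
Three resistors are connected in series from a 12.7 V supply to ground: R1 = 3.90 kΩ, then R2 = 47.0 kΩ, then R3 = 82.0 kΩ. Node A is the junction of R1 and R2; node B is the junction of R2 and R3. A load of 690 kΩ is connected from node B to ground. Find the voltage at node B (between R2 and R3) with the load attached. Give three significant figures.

V ≈ 7.49 V

At node B, R3 is in parallel with the load: R3‖R_L = 73.29 kΩ.
Below node A the resistance is R2 + (R3‖R_L) = 120.3 kΩ, so V_A = 12.7 × 120.3/124.2 = 12.30 V.
Then V_B = V_A × (R3‖R_L)/(R2 + R3‖R_L) = 12.30 × 73.29/120.3 = 7.49 V.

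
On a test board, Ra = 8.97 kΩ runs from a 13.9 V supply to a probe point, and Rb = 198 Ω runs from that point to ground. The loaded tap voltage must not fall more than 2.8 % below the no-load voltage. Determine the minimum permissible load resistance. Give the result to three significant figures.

Output resistance R_th = Ra‖Rb = (8970 × 198)/9168 = 193.7 Ω.
The fractional drop is R_th/(R_th + R_L); requiring this ≤ 0.0280 gives R_L ≥ R_th(1/0.0280 − 1) = 193.7 × 34.71 = 6.72 kΩ.

R_L(min) ≈ 6.72 kΩ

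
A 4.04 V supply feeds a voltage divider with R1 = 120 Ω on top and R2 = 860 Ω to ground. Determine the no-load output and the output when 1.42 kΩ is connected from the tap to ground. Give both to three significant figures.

Open-circuit: V = 4.04 × 860/(120 + 860) = 3.55 V.
With the load, R2 becomes R2‖R_L = 535.6 Ω, so V = 4.04 × 535.6/655.6 = 3.30 V.

Unloaded: 3.55 V; loaded: 3.30 V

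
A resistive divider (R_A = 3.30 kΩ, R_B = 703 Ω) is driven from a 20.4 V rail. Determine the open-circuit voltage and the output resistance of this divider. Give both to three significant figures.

V_th = 3.58 V, R_th = 580 Ω

V_th is the open-circuit tap voltage: 20.4 × 703/(3300 + 703) = 3.58 V.
With the supply zeroed, R_A and R_B appear in parallel from the tap: R_th = R_A‖R_B = (3300 × 703)/4003 = 580 Ω.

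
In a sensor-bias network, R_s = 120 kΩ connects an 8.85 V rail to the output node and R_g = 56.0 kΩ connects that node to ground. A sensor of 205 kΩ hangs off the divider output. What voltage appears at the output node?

V_out ≈ 2.37 V

The load sits in parallel with R_g: R_g‖R_L = (56.0 × 205) / (56.0 + 205) = 43.98 kΩ.
V_out = 8.85 × 43.98 / (120 + 43.98) = 8.85 × 43.98/164.0 = 2.37 V.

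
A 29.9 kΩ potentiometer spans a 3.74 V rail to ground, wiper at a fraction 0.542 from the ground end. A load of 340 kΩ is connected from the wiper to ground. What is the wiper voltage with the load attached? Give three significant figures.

The wiper splits the pot into (1−α)R = 13.69 kΩ above and αR = 16.21 kΩ below.
Lower section ‖ load = 15.47 kΩ.
V_wiper = 3.74 × 15.47/(13.69 + 15.47) = 1.98 V.

V ≈ 1.98 V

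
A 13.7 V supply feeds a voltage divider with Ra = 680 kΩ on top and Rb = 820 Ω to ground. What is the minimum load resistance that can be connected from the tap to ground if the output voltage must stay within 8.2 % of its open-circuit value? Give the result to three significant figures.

Output resistance R_th = Ra‖Rb = (680000 × 820)/680800 = 819.0 Ω.
The fractional drop is R_th/(R_th + R_L); requiring this ≤ 0.0820 gives R_L ≥ R_th(1/0.0820 − 1) = 819.0 × 11.20 = 9.17 kΩ.

R_L(min) ≈ 9.17 kΩ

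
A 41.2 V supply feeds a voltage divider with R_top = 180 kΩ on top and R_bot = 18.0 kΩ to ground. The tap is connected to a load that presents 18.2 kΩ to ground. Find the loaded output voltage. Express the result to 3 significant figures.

V_out ≈ 1.97 V

The load sits in parallel with R_bot: R_bot‖R_L = (18.0 × 18.2) / (18.0 + 18.2) = 9.050 kΩ.
V_out = 41.2 × 9.050 / (180 + 9.050) = 41.2 × 9.050/189.0 = 1.97 V.
(Unloaded it would have been 3.75 V.)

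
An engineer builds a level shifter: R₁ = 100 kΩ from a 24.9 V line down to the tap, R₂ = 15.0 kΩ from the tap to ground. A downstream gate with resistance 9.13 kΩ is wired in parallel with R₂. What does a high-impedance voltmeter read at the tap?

The load sits in parallel with R₂: R₂‖R_L = (15.0 × 9.13) / (15.0 + 9.13) = 5.676 kΩ.
V_out = 24.9 × 5.676 / (100 + 5.676) = 24.9 × 5.676/105.7 = 1.34 V.

V_out ≈ 1.34 V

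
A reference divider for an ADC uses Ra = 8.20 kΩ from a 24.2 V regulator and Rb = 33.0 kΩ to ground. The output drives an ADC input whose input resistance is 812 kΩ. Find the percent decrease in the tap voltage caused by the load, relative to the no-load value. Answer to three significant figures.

0.802 %

The divider's output (Thévenin) resistance is Ra‖Rb = 6.568 kΩ.
Fractional drop under load = R_th/(R_th + R_L) = 6.568 / (6.568 + 812) = 0.008024.
So the output falls by 0.802 %.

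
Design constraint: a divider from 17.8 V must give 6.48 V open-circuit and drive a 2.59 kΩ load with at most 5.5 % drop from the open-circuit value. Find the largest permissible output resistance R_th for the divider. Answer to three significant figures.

R_th ≤ 151 Ω

Loading drop = R_th/(R_th + R_L) ≤ 0.0550, so R_th ≤ R_L · ε/(1−ε) = 2.59 kΩ × 0.0550/0.9450 = 151 Ω.
(Any R1, R2 with R2/(R1+R2) = 0.364 and R1‖R2 ≤ 151 Ω will meet the spec.)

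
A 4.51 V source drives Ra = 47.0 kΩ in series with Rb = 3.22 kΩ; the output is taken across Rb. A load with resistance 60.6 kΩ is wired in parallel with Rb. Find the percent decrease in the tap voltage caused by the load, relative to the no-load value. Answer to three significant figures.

The divider's output (Thévenin) resistance is Ra‖Rb = 3.014 kΩ.
Fractional drop under load = R_th/(R_th + R_L) = 3.014 / (3.014 + 60.6) = 0.04737.
So the output falls by 4.74 %.

4.74 %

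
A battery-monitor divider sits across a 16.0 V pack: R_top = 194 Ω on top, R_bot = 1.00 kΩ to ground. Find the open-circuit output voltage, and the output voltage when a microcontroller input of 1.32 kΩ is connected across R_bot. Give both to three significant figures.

Unloaded: 13.4 V; loaded: 11.9 V

Open-circuit: V = 16.0 × 1000/(194 + 1000) = 13.4 V.
With the load, R_bot becomes R_bot‖R_L = 569.0 Ω, so V = 16.0 × 569.0/763.0 = 11.9 V.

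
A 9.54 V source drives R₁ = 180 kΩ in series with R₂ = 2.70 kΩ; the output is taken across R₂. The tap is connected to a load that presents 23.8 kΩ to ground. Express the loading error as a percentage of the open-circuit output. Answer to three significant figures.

10.1 %

Unloaded V = 9.54 × 2.70/182.7 = 0.14099 V.
Loaded: R₂‖R_L = 2.425 kΩ, giving V = 9.54 × 2.425/182.4 = 0.12681 V.
Drop = (0.14099 − 0.12681) / 0.14099 = 10.1 %.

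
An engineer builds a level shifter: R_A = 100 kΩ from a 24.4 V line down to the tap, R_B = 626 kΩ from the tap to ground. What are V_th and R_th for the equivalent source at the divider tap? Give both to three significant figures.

V_th is the open-circuit tap voltage: 24.4 × 626/(100 + 626) = 21.0 V.
With the supply zeroed, R_A and R_B appear in parallel from the tap: R_th = R_A‖R_B = (100 × 626)/726.0 = 86.2 kΩ.

V_th = 21.0 V, R_th = 86.2 kΩ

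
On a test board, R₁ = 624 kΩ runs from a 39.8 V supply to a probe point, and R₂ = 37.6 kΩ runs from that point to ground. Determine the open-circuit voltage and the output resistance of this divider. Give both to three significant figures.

V_th = 2.26 V, R_th = 35.5 kΩ

V_th is the open-circuit tap voltage: 39.8 × 37.6/(624 + 37.6) = 2.26 V.
With the supply zeroed, R₁ and R₂ appear in parallel from the tap: R_th = R₁‖R₂ = (624 × 37.6)/661.6 = 35.5 kΩ.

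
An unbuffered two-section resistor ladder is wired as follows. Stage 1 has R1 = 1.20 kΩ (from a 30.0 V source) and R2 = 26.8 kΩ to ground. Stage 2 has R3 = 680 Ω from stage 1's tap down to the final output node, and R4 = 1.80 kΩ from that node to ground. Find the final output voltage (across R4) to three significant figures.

Stage 2 presents R3+R4 = 2480 Ω as a load on stage 1's tap.
Stage 1's lower leg becomes R2‖(R3+R4) = 2270 Ω, so V_mid = 30.0 × 2270/3470 = 19.63 V.
Stage 2 is itself unloaded: V_out = V_mid × R4/(R3+R4) = 19.63 × 1800/2480 = 14.2 V.

V_out ≈ 14.2 V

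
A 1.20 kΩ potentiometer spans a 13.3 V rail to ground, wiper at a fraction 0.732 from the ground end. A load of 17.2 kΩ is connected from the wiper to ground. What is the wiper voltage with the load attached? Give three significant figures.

The wiper splits the pot into (1−α)R = 321.6 Ω above and αR = 878.4 Ω below.
Lower section ‖ load = 835.7 Ω.
V_wiper = 13.3 × 835.7/(321.6 + 835.7) = 9.60 V.

V ≈ 9.60 V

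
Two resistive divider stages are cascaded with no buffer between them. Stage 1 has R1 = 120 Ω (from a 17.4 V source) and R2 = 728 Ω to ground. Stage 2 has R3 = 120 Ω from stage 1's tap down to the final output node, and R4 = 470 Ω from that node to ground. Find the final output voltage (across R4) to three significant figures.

Stage 2 presents R3+R4 = 590.0 Ω as a load on stage 1's tap.
Stage 1's lower leg becomes R2‖(R3+R4) = 325.9 Ω, so V_mid = 17.4 × 325.9/445.9 = 12.72 V.
Stage 2 is itself unloaded: V_out = V_mid × R4/(R3+R4) = 12.72 × 470/590.0 = 10.1 V.

V_out ≈ 10.1 V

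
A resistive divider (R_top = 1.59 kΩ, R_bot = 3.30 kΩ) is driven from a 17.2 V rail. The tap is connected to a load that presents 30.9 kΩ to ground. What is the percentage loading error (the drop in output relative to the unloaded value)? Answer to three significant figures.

The divider's output (Thévenin) resistance is R_top‖R_bot = 1.073 kΩ.
Fractional drop under load = R_th/(R_th + R_L) = 1.073 / (1.073 + 30.9) = 0.03356.
So the output falls by 3.36 %.

3.36 %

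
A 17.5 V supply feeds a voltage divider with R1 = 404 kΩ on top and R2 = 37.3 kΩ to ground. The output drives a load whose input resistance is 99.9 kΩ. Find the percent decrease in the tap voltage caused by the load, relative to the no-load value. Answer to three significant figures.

25.5 %

Unloaded V = 17.5 × 37.3/441.3 = 1.479 V.
Loaded: R2‖R_L = 27.16 kΩ, giving V = 17.5 × 27.16/431.2 = 1.102 V.
Drop = (1.479 − 1.102) / 1.479 = 25.5 %.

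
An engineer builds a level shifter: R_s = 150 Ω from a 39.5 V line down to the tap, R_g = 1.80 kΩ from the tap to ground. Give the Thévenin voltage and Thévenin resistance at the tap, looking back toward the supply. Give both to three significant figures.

V_th is the open-circuit tap voltage: 39.5 × 1800/(150 + 1800) = 36.5 V.
With the supply zeroed, R_s and R_g appear in parallel from the tap: R_th = R_s‖R_g = (150 × 1800)/1950 = 138 Ω.

V_th = 36.5 V, R_th = 138 Ω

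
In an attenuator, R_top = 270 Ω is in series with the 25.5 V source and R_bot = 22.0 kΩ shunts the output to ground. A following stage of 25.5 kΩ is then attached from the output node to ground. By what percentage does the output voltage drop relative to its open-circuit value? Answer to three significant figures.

1.04 %

The divider's output (Thévenin) resistance is R_top‖R_bot = 266.7 Ω.
Fractional drop under load = R_th/(R_th + R_L) = 266.7 / (266.7 + 25500) = 0.01035.
So the output falls by 1.04 %.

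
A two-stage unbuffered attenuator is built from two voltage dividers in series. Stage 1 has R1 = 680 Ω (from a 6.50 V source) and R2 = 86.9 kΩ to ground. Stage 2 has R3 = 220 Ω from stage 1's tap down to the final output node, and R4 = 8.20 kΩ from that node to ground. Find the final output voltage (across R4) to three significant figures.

V_out ≈ 5.82 V

Stage 2 presents R3+R4 = 8420 Ω as a load on stage 1's tap.
Stage 1's lower leg becomes R2‖(R3+R4) = 7676 Ω, so V_mid = 6.50 × 7676/8356 = 5.971 V.
Stage 2 is itself unloaded: V_out = V_mid × R4/(R3+R4) = 5.971 × 8200/8420 = 5.82 V.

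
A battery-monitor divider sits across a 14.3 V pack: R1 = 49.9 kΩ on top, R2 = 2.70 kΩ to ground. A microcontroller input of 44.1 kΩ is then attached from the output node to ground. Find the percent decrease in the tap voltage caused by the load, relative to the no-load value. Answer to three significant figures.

The divider's output (Thévenin) resistance is R1‖R2 = 2.561 kΩ.
Fractional drop under load = R_th/(R_th + R_L) = 2.561 / (2.561 + 44.1) = 0.05489.
So the output falls by 5.49 %.

5.49 %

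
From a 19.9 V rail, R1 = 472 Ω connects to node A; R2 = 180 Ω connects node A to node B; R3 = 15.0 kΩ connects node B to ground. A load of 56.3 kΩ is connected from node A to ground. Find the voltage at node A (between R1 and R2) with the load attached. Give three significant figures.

V ≈ 19.1 V

Below node A the series string R2+R3 = 15180 Ω sits in parallel with the 56300 Ω load: 11960 Ω.
V_A = 19.9 × 11960/(472 + 11960) = 19.1 V.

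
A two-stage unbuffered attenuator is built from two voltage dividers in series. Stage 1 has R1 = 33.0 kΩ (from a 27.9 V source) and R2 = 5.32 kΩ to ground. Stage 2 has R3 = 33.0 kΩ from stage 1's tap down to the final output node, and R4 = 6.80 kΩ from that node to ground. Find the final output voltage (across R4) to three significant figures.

V_out ≈ 0.593 V

Stage 2 presents R3+R4 = 39.80 kΩ as a load on stage 1's tap.
Stage 1's lower leg becomes R2‖(R3+R4) = 4.693 kΩ, so V_mid = 27.9 × 4.693/37.69 = 3.474 V.
Stage 2 is itself unloaded: V_out = V_mid × R4/(R3+R4) = 3.474 × 6.80/39.80 = 0.593 V.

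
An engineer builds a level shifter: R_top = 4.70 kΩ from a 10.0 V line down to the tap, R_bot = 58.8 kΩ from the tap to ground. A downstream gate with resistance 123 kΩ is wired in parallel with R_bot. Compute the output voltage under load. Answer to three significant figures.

The load sits in parallel with R_bot: R_bot‖R_L = (58.8 × 123) / (58.8 + 123) = 39.78 kΩ.
V_out = 10.0 × 39.78 / (4.70 + 39.78) = 10.0 × 39.78/44.48 = 8.94 V.

V_out ≈ 8.94 V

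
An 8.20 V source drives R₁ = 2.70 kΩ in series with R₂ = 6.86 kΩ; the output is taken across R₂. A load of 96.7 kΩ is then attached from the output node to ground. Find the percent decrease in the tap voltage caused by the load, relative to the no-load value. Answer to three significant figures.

1.96 %

The divider's output (Thévenin) resistance is R₁‖R₂ = 1.937 kΩ.
Fractional drop under load = R_th/(R_th + R_L) = 1.937 / (1.937 + 96.7) = 0.01964.
So the output falls by 1.96 %.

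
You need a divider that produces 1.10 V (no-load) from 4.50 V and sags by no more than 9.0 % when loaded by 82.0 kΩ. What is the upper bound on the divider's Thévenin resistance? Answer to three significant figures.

R_th ≤ 8.11 kΩ

Loading drop = R_th/(R_th + R_L) ≤ 0.0900, so R_th ≤ R_L · ε/(1−ε) = 82.0 kΩ × 0.0900/0.9100 = 8.11 kΩ.
(Any R1, R2 with R2/(R1+R2) = 0.244 and R1‖R2 ≤ 8.11 kΩ will meet the spec.)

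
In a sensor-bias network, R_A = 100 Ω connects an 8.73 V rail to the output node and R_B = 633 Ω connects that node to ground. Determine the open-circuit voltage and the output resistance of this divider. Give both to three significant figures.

V_th = 7.54 V, R_th = 86.4 Ω

V_th is the open-circuit tap voltage: 8.73 × 633/(100 + 633) = 7.54 V.
With the supply zeroed, R_A and R_B appear in parallel from the tap: R_th = R_A‖R_B = (100 × 633)/733.0 = 86.4 Ω.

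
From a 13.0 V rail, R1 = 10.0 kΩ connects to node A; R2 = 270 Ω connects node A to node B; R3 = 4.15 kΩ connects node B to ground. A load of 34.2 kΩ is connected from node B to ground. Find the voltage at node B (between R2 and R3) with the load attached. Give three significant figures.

V ≈ 3.44 V

At node B, R3 is in parallel with the load: R3‖R_L = 3701 Ω.
Below node A the resistance is R2 + (R3‖R_L) = 3971 Ω, so V_A = 13.0 × 3971/13970 = 3.695 V.
Then V_B = V_A × (R3‖R_L)/(R2 + R3‖R_L) = 3.695 × 3701/3971 = 3.44 V.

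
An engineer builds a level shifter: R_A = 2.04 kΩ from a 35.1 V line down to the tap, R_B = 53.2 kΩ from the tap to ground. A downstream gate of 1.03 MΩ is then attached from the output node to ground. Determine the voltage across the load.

The load sits in parallel with R_B: R_B‖R_L = (53.2 × 1030) / (53.2 + 1030) = 50.59 kΩ.
V_out = 35.1 × 50.59 / (2.04 + 50.59) = 35.1 × 50.59/52.63 = 33.7 V.

V_out ≈ 33.7 V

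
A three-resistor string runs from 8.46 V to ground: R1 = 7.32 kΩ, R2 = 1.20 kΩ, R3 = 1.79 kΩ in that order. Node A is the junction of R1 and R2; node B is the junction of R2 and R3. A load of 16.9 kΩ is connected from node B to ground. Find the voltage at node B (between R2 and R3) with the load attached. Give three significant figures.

V ≈ 1.35 V

At node B, R3 is in parallel with the load: R3‖R_L = 1.619 kΩ.
Below node A the resistance is R2 + (R3‖R_L) = 2.819 kΩ, so V_A = 8.46 × 2.819/10.14 = 2.352 V.
Then V_B = V_A × (R3‖R_L)/(R2 + R3‖R_L) = 2.352 × 1.619/2.819 = 1.35 V.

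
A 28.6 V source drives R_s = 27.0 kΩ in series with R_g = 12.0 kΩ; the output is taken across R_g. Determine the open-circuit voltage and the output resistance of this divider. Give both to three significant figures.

V_th = 8.80 V, R_th = 8.31 kΩ

V_th is the open-circuit tap voltage: 28.6 × 12.0/(27.0 + 12.0) = 8.80 V.
With the supply zeroed, R_s and R_g appear in parallel from the tap: R_th = R_s‖R_g = (27.0 × 12.0)/39.00 = 8.31 kΩ.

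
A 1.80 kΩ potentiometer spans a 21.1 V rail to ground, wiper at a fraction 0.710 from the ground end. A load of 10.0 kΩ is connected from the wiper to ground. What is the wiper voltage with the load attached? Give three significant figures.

V ≈ 14.4 V

The wiper splits the pot into (1−α)R = 522.0 Ω above and αR = 1278 Ω below.
Lower section ‖ load = 1133 Ω.
V_wiper = 21.1 × 1133/(522.0 + 1133) = 14.4 V.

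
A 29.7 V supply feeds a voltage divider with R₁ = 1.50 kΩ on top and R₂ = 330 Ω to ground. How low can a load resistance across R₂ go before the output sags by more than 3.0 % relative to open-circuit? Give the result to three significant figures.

Output resistance R_th = R₁‖R₂ = (1500 × 330)/1830 = 270.5 Ω.
The fractional drop is R_th/(R_th + R_L); requiring this ≤ 0.0300 gives R_L ≥ R_th(1/0.0300 − 1) = 270.5 × 32.33 = 8.75 kΩ.

R_L(min) ≈ 8.75 kΩ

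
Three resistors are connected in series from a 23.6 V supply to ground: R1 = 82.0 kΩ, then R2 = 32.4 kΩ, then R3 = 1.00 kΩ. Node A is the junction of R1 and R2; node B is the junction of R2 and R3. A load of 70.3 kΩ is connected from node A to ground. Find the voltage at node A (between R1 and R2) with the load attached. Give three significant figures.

Below node A the series string R2+R3 = 33.40 kΩ sits in parallel with the 70.3 kΩ load: 22.64 kΩ.
V_A = 23.6 × 22.64/(82.0 + 22.64) = 5.11 V.

V ≈ 5.11 V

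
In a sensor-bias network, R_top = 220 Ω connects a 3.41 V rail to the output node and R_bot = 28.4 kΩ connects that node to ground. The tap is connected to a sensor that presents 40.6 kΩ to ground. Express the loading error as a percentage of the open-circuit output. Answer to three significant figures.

0.535 %

The divider's output (Thévenin) resistance is R_top‖R_bot = 218.3 Ω.
Fractional drop under load = R_th/(R_th + R_L) = 218.3 / (218.3 + 40600) = 0.005348.
So the output falls by 0.535 %.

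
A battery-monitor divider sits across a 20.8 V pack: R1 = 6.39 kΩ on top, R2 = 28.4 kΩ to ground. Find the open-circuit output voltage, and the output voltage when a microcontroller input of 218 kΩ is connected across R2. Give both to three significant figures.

Unloaded: 17.0 V; loaded: 16.6 V

Open-circuit: V = 20.8 × 28.4/(6.39 + 28.4) = 17.0 V.
With the load, R2 becomes R2‖R_L = 25.13 kΩ, so V = 20.8 × 25.13/31.52 = 16.6 V.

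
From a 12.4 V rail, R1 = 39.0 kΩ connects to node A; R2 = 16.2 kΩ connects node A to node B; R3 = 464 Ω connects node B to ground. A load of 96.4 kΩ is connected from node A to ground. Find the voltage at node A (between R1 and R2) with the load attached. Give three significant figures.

Below node A the series string R2+R3 = 16660 Ω sits in parallel with the 96400 Ω load: 14210 Ω.
V_A = 12.4 × 14210/(39000 + 14210) = 3.31 V.

V ≈ 3.31 V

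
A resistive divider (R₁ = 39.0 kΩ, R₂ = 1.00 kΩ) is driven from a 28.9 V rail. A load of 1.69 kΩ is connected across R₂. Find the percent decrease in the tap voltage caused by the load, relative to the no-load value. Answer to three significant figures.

Unloaded V = 28.9 × 1.00/40.00 = 0.7225 V.
Loaded: R₂‖R_L = 0.6283 kΩ, giving V = 28.9 × 0.6283/39.63 = 0.4582 V.
Drop = (0.7225 − 0.4582) / 0.7225 = 36.6 %.

36.6 %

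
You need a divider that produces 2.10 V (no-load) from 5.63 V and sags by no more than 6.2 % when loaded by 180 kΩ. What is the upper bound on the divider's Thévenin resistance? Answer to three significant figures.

Loading drop = R_th/(R_th + R_L) ≤ 0.0620, so R_th ≤ R_L · ε/(1−ε) = 180 kΩ × 0.0620/0.9380 = 11.9 kΩ.

R_th ≤ 11.9 kΩ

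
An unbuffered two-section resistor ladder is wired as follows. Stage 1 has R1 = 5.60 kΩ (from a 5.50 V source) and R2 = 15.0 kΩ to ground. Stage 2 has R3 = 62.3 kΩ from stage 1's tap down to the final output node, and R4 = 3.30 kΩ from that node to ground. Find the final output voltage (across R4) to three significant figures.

Stage 2 presents R3+R4 = 65.60 kΩ as a load on stage 1's tap.
Stage 1's lower leg becomes R2‖(R3+R4) = 12.21 kΩ, so V_mid = 5.50 × 12.21/17.81 = 3.770 V.
Stage 2 is itself unloaded: V_out = V_mid × R4/(R3+R4) = 3.770 × 3.30/65.60 = 0.190 V.

V_out ≈ 0.190 V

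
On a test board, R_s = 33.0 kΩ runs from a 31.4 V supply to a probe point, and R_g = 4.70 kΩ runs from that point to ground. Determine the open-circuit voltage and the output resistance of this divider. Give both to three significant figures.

V_th is the open-circuit tap voltage: 31.4 × 4.70/(33.0 + 4.70) = 3.91 V.
With the supply zeroed, R_s and R_g appear in parallel from the tap: R_th = R_s‖R_g = (33.0 × 4.70)/37.70 = 4.11 kΩ.

V_th = 3.91 V, R_th = 4.11 kΩ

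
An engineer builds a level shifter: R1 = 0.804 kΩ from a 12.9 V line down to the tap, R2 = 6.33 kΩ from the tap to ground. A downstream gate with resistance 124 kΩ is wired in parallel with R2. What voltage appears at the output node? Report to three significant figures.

V_out ≈ 11.4 V

The load sits in parallel with R2: R2‖R_L = (6330 × 124000) / (6330 + 124000) = 6023 Ω.
V_out = 12.9 × 6023 / (804 + 6023) = 12.9 × 6023/6827 = 11.4 V.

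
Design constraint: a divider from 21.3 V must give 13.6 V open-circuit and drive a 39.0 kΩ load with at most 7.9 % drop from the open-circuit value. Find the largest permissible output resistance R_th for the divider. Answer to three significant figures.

Loading drop = R_th/(R_th + R_L) ≤ 0.0790, so R_th ≤ R_L · ε/(1−ε) = 39.0 kΩ × 0.0790/0.9210 = 3.35 kΩ.
(Any R1, R2 with R2/(R1+R2) = 0.638 and R1‖R2 ≤ 3.35 kΩ will meet the spec.)

R_th ≤ 3.35 kΩ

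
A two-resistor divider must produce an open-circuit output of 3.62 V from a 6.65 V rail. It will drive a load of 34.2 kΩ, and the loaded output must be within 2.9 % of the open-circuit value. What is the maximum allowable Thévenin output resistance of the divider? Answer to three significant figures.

R_th ≤ 1.02 kΩ

Loading drop = R_th/(R_th + R_L) ≤ 0.0290, so R_th ≤ R_L · ε/(1−ε) = 34.2 kΩ × 0.0290/0.9710 = 1.02 kΩ.
(Any R1, R2 with R2/(R1+R2) = 0.544 and R1‖R2 ≤ 1.02 kΩ will meet the spec.)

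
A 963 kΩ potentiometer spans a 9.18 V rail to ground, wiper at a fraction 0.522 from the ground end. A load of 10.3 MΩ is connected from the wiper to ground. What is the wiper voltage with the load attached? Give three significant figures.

The wiper splits the pot into (1−α)R = 460.3 kΩ above and αR = 502.7 kΩ below.
Lower section ‖ load = 479.3 kΩ.
V_wiper = 9.18 × 479.3/(460.3 + 479.3) = 4.68 V.

V ≈ 4.68 V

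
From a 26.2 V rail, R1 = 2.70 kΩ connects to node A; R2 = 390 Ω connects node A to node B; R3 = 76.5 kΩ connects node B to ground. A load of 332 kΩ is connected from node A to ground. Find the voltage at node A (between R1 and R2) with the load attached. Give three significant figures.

V ≈ 25.1 V

Below node A the series string R2+R3 = 76890 Ω sits in parallel with the 332000 Ω load: 62430 Ω.
V_A = 26.2 × 62430/(2700 + 62430) = 25.1 V.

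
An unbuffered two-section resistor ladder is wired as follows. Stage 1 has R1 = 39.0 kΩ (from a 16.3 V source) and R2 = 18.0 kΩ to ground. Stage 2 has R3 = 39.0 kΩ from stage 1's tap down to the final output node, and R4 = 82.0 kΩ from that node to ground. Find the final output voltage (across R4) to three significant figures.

Stage 2 presents R3+R4 = 121.0 kΩ as a load on stage 1's tap.
Stage 1's lower leg becomes R2‖(R3+R4) = 15.67 kΩ, so V_mid = 16.3 × 15.67/54.67 = 4.672 V.
Stage 2 is itself unloaded: V_out = V_mid × R4/(R3+R4) = 4.672 × 82.0/121.0 = 3.17 V.

V_out ≈ 3.17 V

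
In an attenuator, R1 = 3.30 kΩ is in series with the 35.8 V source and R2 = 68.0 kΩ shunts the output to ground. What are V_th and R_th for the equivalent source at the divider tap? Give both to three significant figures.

V_th is the open-circuit tap voltage: 35.8 × 68.0/(3.30 + 68.0) = 34.1 V.
With the supply zeroed, R1 and R2 appear in parallel from the tap: R_th = R1‖R2 = (3.30 × 68.0)/71.30 = 3.15 kΩ.

V_th = 34.1 V, R_th = 3.15 kΩ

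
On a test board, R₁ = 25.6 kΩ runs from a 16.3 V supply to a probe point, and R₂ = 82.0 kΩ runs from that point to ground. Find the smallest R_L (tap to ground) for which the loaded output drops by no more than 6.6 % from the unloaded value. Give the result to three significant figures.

R_L(min) ≈ 276 kΩ

Output resistance R_th = R₁‖R₂ = (25.6 × 82.0)/107.6 = 19.51 kΩ.
The fractional drop is R_th/(R_th + R_L); requiring this ≤ 0.0660 gives R_L ≥ R_th(1/0.0660 − 1) = 19.51 × 14.15 = 276 kΩ.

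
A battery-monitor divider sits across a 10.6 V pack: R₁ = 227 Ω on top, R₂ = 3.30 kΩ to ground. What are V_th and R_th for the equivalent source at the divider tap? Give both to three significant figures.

V_th = 9.92 V, R_th = 212 Ω

V_th is the open-circuit tap voltage: 10.6 × 3300/(227 + 3300) = 9.92 V.
With the supply zeroed, R₁ and R₂ appear in parallel from the tap: R_th = R₁‖R₂ = (227 × 3300)/3527 = 212 Ω.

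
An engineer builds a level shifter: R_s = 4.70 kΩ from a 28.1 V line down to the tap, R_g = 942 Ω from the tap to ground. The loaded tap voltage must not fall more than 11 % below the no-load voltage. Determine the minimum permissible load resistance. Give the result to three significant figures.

R_L(min) ≈ 6.35 kΩ

Output resistance R_th = R_s‖R_g = (4700 × 942)/5642 = 784.7 Ω.
The fractional drop is R_th/(R_th + R_L); requiring this ≤ 0.110 gives R_L ≥ R_th(1/0.110 − 1) = 784.7 × 8.091 = 6.35 kΩ.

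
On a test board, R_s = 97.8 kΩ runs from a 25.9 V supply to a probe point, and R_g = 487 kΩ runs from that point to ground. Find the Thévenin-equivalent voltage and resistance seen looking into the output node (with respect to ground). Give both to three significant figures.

V_th is the open-circuit tap voltage: 25.9 × 487/(97.8 + 487) = 21.6 V.
With the supply zeroed, R_s and R_g appear in parallel from the tap: R_th = R_s‖R_g = (97.8 × 487)/584.8 = 81.4 kΩ.

V_th = 21.6 V, R_th = 81.4 kΩ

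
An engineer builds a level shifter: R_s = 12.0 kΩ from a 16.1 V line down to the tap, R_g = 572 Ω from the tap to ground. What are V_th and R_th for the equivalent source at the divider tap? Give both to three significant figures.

V_th is the open-circuit tap voltage: 16.1 × 572/(12000 + 572) = 0.733 V.
With the supply zeroed, R_s and R_g appear in parallel from the tap: R_th = R_s‖R_g = (12000 × 572)/12570 = 546 Ω.

V_th = 0.733 V, R_th = 546 Ω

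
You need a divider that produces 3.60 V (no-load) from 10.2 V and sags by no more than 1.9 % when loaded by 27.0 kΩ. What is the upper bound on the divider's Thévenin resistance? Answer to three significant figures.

R_th ≤ 523 Ω

Loading drop = R_th/(R_th + R_L) ≤ 0.0190, so R_th ≤ R_L · ε/(1−ε) = 27.0 kΩ × 0.0190/0.9810 = 523 Ω.
(Any R1, R2 with R2/(R1+R2) = 0.353 and R1‖R2 ≤ 523 Ω will meet the spec.)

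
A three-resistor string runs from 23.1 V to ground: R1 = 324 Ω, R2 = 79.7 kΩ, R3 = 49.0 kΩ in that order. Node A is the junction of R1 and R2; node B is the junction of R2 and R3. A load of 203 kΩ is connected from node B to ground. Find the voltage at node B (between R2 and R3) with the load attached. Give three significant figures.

At node B, R3 is in parallel with the load: R3‖R_L = 39470 Ω.
Below node A the resistance is R2 + (R3‖R_L) = 119200 Ω, so V_A = 23.1 × 119200/119500 = 23.04 V.
Then V_B = V_A × (R3‖R_L)/(R2 + R3‖R_L) = 23.04 × 39470/119200 = 7.63 V.

V ≈ 7.63 V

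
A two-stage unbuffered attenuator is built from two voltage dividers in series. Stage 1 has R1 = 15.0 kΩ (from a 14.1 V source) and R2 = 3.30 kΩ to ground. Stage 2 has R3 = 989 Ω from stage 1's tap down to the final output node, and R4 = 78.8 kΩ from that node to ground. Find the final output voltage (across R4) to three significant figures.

V_out ≈ 2.43 V

Stage 2 presents R3+R4 = 79790 Ω as a load on stage 1's tap.
Stage 1's lower leg becomes R2‖(R3+R4) = 3169 Ω, so V_mid = 14.1 × 3169/18170 = 2.459 V.
Stage 2 is itself unloaded: V_out = V_mid × R4/(R3+R4) = 2.459 × 78800/79790 = 2.43 V.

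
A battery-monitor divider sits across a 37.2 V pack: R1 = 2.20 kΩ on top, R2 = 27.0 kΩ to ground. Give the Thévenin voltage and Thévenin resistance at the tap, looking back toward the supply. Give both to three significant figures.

V_th is the open-circuit tap voltage: 37.2 × 27.0/(2.20 + 27.0) = 34.4 V.
With the supply zeroed, R1 and R2 appear in parallel from the tap: R_th = R1‖R2 = (2.20 × 27.0)/29.20 = 2.03 kΩ.

V_th = 34.4 V, R_th = 2.03 kΩ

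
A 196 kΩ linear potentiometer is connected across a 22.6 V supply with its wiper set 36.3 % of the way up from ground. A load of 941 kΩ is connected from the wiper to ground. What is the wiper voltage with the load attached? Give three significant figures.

V ≈ 7.83 V

The wiper splits the pot into (1−α)R = 124.9 kΩ above and αR = 71.15 kΩ below.
Lower section ‖ load = 66.15 kΩ.
V_wiper = 22.6 × 66.15/(124.9 + 66.15) = 7.83 V.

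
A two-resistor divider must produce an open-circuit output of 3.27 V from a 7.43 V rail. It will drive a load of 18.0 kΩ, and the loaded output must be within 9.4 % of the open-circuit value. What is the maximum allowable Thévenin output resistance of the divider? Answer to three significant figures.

R_th ≤ 1.87 kΩ

Loading drop = R_th/(R_th + R_L) ≤ 0.0940, so R_th ≤ R_L · ε/(1−ε) = 18.0 kΩ × 0.0940/0.9060 = 1.87 kΩ.
(Any R1, R2 with R2/(R1+R2) = 0.440 and R1‖R2 ≤ 1.87 kΩ will meet the spec.)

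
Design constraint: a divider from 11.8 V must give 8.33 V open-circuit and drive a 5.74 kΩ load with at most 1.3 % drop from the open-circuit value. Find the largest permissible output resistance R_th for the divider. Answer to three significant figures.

R_th ≤ 75.6 Ω

Loading drop = R_th/(R_th + R_L) ≤ 0.0130, so R_th ≤ R_L · ε/(1−ε) = 5.74 kΩ × 0.0130/0.9870 = 75.6 Ω.
(Any R1, R2 with R2/(R1+R2) = 0.706 and R1‖R2 ≤ 75.6 Ω will meet the spec.)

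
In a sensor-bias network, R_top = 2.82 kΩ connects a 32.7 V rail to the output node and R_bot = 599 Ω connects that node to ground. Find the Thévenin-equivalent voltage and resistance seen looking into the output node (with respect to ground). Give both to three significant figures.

V_th = 5.73 V, R_th = 494 Ω

V_th is the open-circuit tap voltage: 32.7 × 599/(2820 + 599) = 5.73 V.
With the supply zeroed, R_top and R_bot appear in parallel from the tap: R_th = R_top‖R_bot = (2820 × 599)/3419 = 494 Ω.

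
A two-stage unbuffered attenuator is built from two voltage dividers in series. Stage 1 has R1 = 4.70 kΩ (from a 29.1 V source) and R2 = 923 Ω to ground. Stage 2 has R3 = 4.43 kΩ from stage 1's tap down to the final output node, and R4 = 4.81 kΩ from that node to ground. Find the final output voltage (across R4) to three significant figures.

Stage 2 presents R3+R4 = 9240 Ω as a load on stage 1's tap.
Stage 1's lower leg becomes R2‖(R3+R4) = 839.2 Ω, so V_mid = 29.1 × 839.2/5539 = 4.409 V.
Stage 2 is itself unloaded: V_out = V_mid × R4/(R3+R4) = 4.409 × 4810/9240 = 2.29 V.

V_out ≈ 2.29 V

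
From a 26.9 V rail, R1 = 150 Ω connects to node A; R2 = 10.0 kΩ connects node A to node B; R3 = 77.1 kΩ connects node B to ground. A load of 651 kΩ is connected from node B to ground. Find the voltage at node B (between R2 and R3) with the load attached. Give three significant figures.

At node B, R3 is in parallel with the load: R3‖R_L = 68940 Ω.
Below node A the resistance is R2 + (R3‖R_L) = 78940 Ω, so V_A = 26.9 × 78940/79090 = 26.85 V.
Then V_B = V_A × (R3‖R_L)/(R2 + R3‖R_L) = 26.85 × 68940/78940 = 23.4 V.

V ≈ 23.4 V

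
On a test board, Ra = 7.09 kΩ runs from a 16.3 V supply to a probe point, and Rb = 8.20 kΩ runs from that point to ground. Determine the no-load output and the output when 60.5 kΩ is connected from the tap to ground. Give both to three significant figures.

Unloaded: 8.74 V; loaded: 8.22 V

Open-circuit: V = 16.3 × 8.20/(7.09 + 8.20) = 8.74 V.
With the load, Rb becomes Rb‖R_L = 7.221 kΩ, so V = 16.3 × 7.221/14.31 = 8.22 V.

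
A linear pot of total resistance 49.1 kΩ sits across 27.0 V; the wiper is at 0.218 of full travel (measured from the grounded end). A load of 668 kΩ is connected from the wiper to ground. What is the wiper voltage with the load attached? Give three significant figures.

The wiper splits the pot into (1−α)R = 38.40 kΩ above and αR = 10.70 kΩ below.
Lower section ‖ load = 10.53 kΩ.
V_wiper = 27.0 × 10.53/(38.40 + 10.53) = 5.81 V.

V ≈ 5.81 V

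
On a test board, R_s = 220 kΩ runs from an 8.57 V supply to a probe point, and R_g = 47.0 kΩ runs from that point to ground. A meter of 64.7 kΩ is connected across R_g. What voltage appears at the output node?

The load sits in parallel with R_g: R_g‖R_L = (47.0 × 64.7) / (47.0 + 64.7) = 27.22 kΩ.
V_out = 8.57 × 27.22 / (220 + 27.22) = 8.57 × 27.22/247.2 = 0.944 V.

V_out ≈ 0.944 V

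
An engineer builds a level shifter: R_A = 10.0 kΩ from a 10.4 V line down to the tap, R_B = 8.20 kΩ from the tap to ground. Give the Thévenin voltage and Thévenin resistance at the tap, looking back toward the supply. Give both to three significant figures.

V_th is the open-circuit tap voltage: 10.4 × 8.20/(10.0 + 8.20) = 4.69 V.
With the supply zeroed, R_A and R_B appear in parallel from the tap: R_th = R_A‖R_B = (10.0 × 8.20)/18.20 = 4.51 kΩ.

V_th = 4.69 V, R_th = 4.51 kΩ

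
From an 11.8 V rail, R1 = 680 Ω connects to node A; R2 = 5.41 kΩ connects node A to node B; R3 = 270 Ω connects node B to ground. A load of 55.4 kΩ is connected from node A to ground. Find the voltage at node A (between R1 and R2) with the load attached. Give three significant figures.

Below node A the series string R2+R3 = 5680 Ω sits in parallel with the 55400 Ω load: 5152 Ω.
V_A = 11.8 × 5152/(680 + 5152) = 10.4 V.

V ≈ 10.4 V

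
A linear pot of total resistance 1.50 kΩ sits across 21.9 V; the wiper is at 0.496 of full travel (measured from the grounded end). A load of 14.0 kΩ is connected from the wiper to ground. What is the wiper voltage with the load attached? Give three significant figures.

V ≈ 10.6 V

The wiper splits the pot into (1−α)R = 756.0 Ω above and αR = 744.0 Ω below.
Lower section ‖ load = 706.5 Ω.
V_wiper = 21.9 × 706.5/(756.0 + 706.5) = 10.6 V.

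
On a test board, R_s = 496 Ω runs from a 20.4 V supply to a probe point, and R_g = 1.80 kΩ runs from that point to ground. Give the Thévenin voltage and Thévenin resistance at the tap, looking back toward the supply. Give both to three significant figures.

V_th is the open-circuit tap voltage: 20.4 × 1800/(496 + 1800) = 16.0 V.
With the supply zeroed, R_s and R_g appear in parallel from the tap: R_th = R_s‖R_g = (496 × 1800)/2296 = 389 Ω.

V_th = 16.0 V, R_th = 389 Ω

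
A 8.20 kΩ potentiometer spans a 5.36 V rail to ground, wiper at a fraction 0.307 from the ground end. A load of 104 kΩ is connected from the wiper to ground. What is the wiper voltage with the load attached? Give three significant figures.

The wiper splits the pot into (1−α)R = 5.683 kΩ above and αR = 2.517 kΩ below.
Lower section ‖ load = 2.458 kΩ.
V_wiper = 5.36 × 2.458/(5.683 + 2.458) = 1.62 V.

V ≈ 1.62 V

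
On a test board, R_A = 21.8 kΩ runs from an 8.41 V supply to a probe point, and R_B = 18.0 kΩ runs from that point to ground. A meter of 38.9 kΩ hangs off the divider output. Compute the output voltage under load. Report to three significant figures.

The load sits in parallel with R_B: R_B‖R_L = (18.0 × 38.9) / (18.0 + 38.9) = 12.31 kΩ.
V_out = 8.41 × 12.31 / (21.8 + 12.31) = 8.41 × 12.31/34.11 = 3.03 V.

V_out ≈ 3.03 V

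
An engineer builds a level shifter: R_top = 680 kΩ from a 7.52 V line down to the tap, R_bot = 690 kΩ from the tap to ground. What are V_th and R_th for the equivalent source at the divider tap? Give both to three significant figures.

V_th is the open-circuit tap voltage: 7.52 × 690/(680 + 690) = 3.79 V.
With the supply zeroed, R_top and R_bot appear in parallel from the tap: R_th = R_top‖R_bot = (680 × 690)/1370 = 342 kΩ.

V_th = 3.79 V, R_th = 342 kΩ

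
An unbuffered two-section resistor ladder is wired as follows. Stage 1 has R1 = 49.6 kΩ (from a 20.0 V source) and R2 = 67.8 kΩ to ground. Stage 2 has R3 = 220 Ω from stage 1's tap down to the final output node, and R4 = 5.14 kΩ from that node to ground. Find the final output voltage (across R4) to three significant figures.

Stage 2 presents R3+R4 = 5360 Ω as a load on stage 1's tap.
Stage 1's lower leg becomes R2‖(R3+R4) = 4967 Ω, so V_mid = 20.0 × 4967/54570 = 1.821 V.
Stage 2 is itself unloaded: V_out = V_mid × R4/(R3+R4) = 1.821 × 5140/5360 = 1.75 V.

V_out ≈ 1.75 V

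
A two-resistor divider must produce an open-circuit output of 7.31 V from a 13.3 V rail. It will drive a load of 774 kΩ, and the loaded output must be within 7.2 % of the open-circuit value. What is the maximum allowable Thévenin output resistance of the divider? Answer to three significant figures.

Loading drop = R_th/(R_th + R_L) ≤ 0.0720, so R_th ≤ R_L · ε/(1−ε) = 774 kΩ × 0.0720/0.9280 = 60.1 kΩ.

R_th ≤ 60.1 kΩ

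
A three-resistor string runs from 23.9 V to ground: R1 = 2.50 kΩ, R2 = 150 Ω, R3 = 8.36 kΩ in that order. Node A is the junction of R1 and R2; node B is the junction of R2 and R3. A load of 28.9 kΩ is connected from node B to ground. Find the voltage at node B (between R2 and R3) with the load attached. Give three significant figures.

V ≈ 17.0 V

At node B, R3 is in parallel with the load: R3‖R_L = 6484 Ω.
Below node A the resistance is R2 + (R3‖R_L) = 6634 Ω, so V_A = 23.9 × 6634/9134 = 17.36 V.
Then V_B = V_A × (R3‖R_L)/(R2 + R3‖R_L) = 17.36 × 6484/6634 = 17.0 V.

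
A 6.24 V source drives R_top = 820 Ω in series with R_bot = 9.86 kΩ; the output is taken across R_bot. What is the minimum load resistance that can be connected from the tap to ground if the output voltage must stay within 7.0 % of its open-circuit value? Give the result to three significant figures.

Output resistance R_th = R_top‖R_bot = (820 × 9860)/10680 = 757.0 Ω.
The fractional drop is R_th/(R_th + R_L); requiring this ≤ 0.0700 gives R_L ≥ R_th(1/0.0700 − 1) = 757.0 × 13.29 = 10.1 kΩ.

R_L(min) ≈ 10.1 kΩ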